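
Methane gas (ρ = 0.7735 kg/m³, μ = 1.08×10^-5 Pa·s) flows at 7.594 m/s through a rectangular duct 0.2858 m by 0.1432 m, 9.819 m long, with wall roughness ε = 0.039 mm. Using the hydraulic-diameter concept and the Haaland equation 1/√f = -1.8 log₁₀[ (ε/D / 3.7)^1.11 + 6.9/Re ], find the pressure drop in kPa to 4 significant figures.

Hydraulic diameter D_h = 4A/P = 4·(0.2858·0.1432)/(2·(0.2858+0.1432)) = 0.1637/0.858 = 0.1908 m.
Re = ρVD_h/μ = 0.7735·7.594·0.1908/1.08e-05 = 1.038e+05.
ε/D_h = 3.9e-05/0.1908 = 0.000204; Haaland gives 1/√f = -1.8 log₁₀[1.88e-05+6.65e-05] = 7.324, so f = 0.01864.
ΔP = f(L/D_h)(ρV²/2) = 0.01864·9.819/0.1908·22.3 = 21.39 Pa.
ΔP = 0.02139 kPa.

ΔP ≈ 0.02139 kPa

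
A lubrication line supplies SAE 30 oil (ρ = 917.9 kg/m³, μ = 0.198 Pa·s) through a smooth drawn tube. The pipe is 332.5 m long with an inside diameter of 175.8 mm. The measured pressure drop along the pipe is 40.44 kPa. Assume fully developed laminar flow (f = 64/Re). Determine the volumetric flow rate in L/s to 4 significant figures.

For laminar flow, f = 64/Re with Re = ρVD/μ, so Darcy-Weisbach reduces to ΔP = 32μLV/D². Solving for V: V = ΔP·D²/(32μL) = 4.044e+04·(0.1758)²/(32·0.198·332.5) = 0.5933 m/s.
Check: Re = ρVD/μ = 917.9·0.5933·0.1758/0.198 = 483.5 < 2300, so the laminar assumption holds.
Q = V·A = 0.5933·(π/4·0.1758²) = 0.0144 m³/s = 14.40 L/s.

Q ≈ 14.40 L/s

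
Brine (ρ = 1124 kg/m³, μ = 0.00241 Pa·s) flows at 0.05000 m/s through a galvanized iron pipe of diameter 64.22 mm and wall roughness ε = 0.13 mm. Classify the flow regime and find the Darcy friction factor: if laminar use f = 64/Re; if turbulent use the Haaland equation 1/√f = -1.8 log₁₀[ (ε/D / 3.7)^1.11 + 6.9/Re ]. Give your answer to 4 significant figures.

f ≈ 0.04274

Re = ρVD/μ = 1124·0.05·0.06422/0.00241 = 1498.
Re < 2300 → laminar, so f = 64/Re = 0.04274 (roughness is irrelevant in laminar flow).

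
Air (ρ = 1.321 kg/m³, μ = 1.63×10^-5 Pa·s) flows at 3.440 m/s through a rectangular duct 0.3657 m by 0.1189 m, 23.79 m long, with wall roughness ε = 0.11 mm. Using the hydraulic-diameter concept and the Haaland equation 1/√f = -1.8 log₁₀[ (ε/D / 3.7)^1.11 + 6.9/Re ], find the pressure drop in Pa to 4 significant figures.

Hydraulic diameter D_h = 4A/P = 4·(0.3657·0.1189)/(2·(0.3657+0.1189)) = 0.1739/0.9692 = 0.1795 m.
Re = ρVD_h/μ = 1.321·3.44·0.1795/1.63e-05 = 5.003e+04.
ε/D_h = 0.00011/0.1795 = 0.000613; Haaland gives 1/√f = -1.8 log₁₀[6.36e-05+0.000138] = 6.652, so f = 0.0226.
ΔP = f(L/D_h)(ρV²/2) = 0.0226·23.79/0.1795·7.816 = 23.41 Pa.

ΔP ≈ 23.41 Pa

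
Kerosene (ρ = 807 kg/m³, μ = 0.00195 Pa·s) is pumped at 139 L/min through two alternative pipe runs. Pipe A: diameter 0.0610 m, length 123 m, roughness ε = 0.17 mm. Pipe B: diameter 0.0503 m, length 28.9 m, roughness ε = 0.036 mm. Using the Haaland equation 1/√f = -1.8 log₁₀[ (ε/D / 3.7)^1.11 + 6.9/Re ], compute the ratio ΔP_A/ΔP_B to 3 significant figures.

ΔP_A/ΔP_B ≈ 1.92

Pipe A: V = Q/A = 0.002317/0.002922 = 0.7927 m/s; Re = 2.001e+04; ε/D = 0.00279; Haaland → f = 0.03084; ΔP_A = f(L/D)(ρV²/2) = 1.577e+04 Pa.
Pipe B: V = Q/A = 0.002317/0.001987 = 1.166 m/s; Re = 2.427e+04; ε/D = 0.000716; Haaland → f = 0.02602; ΔP_B = f(L/D)(ρV²/2) = 8200 Pa.
ΔP_A/ΔP_B = 1.577e+04/8200 = 1.92.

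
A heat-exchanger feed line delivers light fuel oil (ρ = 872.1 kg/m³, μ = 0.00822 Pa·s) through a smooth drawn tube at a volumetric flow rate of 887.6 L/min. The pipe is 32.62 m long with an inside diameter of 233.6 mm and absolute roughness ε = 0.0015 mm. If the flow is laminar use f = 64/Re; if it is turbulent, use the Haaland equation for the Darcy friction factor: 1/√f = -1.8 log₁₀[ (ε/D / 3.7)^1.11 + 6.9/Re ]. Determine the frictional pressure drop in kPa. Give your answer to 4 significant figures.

ΔP ≈ 0.2340 kPa

Q = 887.6 L/min = 887.6/60000 = 0.01479 m³/s.
Cross-sectional area A = πD²/4 = π(0.2336)²/4 = 0.04286 m²; mean velocity V = Q/A = 0.01479/0.04286 = 0.3452 m/s.
Reynolds number Re = ρVD/μ = 872.1 · 0.3452 · 0.2336 / 0.00822 = 8555.
Re > 4000 → turbulent. Relative roughness ε/D = 1.5e-06/0.2336 = 6.42e-06. Haaland: 1/√f = -1.8 log₁₀[(6.42e-06/3.7)^1.11 + 6.9/8555] = -1.8 log₁₀[4.03e-07 + 0.000807] = 5.568, so f = 0.03226.
Darcy-Weisbach: ΔP = f(L/D)(ρV²/2) = 0.03226·(32.62/0.2336)·(872.1·0.3452²/2) = 0.03226·139.6·51.95 = 234 Pa.
ΔP = 234 Pa = 0.2340 kPa.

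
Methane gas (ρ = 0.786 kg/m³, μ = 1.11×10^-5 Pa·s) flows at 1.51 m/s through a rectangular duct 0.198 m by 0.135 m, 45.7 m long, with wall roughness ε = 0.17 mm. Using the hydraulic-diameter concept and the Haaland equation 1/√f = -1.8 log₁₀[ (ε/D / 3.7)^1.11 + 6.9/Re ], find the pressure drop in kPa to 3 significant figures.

ΔP ≈ 0.00729 kPa

Hydraulic diameter D_h = 4A/P = 4·(0.198·0.135)/(2·(0.198+0.135)) = 0.1069/0.666 = 0.1605 m.
Re = ρVD_h/μ = 0.786·1.51·0.1605/1.11e-05 = 1.717e+04.
ε/D_h = 0.00017/0.1605 = 0.00106; Haaland gives 1/√f = -1.8 log₁₀[0.000117+0.000402] = 5.913, so f = 0.0286.
ΔP = f(L/D_h)(ρV²/2) = 0.0286·45.7/0.1605·0.8961 = 7.295 Pa.
ΔP = 0.00729 kPa.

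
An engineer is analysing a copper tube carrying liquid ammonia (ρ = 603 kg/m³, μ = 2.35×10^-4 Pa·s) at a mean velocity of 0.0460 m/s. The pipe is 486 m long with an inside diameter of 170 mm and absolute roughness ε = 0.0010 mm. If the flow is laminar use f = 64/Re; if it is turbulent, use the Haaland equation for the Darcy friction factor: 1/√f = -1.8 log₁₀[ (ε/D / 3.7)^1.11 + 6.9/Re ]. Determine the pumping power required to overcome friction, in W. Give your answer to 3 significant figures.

Reynolds number Re = ρVD/μ = 603 · 0.046 · 0.17 / 0.000235 = 2.007e+04.
Re > 4000 → turbulent. Relative roughness ε/D = 1e-06/0.17 = 5.88e-06. Haaland: 1/√f = -1.8 log₁₀[(5.88e-06/3.7)^1.11 + 6.9/2.007e+04] = -1.8 log₁₀[3.66e-07 + 0.000344] = 6.234, so f = 0.02573.
Darcy-Weisbach: ΔP = f(L/D)(ρV²/2) = 0.02573·(486/0.17)·(603·0.046²/2) = 0.02573·2859·0.638 = 46.94 Pa.
Q = V·A = 0.046·0.0227 = 0.001044 m³/s.
Pumping power P = QΔP = 0.001044·46.94 = 0.04901 W = 0.0490 W.

P ≈ 0.0490 W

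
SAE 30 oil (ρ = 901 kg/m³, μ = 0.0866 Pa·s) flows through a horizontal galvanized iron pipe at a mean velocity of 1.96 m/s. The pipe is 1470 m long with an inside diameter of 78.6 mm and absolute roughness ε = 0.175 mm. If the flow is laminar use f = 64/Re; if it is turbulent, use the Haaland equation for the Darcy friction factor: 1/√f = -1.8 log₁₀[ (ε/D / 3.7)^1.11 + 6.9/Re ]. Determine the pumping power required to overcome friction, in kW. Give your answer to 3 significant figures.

P ≈ 12.3 kW

Reynolds number Re = ρVD/μ = 901 · 1.96 · 0.0786 / 0.0866 = 1603.
Re < 2300 → laminar flow, so f = 64/Re = 64/1603 = 0.03993 (the turbulent correlation is not needed).
Darcy-Weisbach: ΔP = f(L/D)(ρV²/2) = 0.03993·(1470/0.0786)·(901·1.96²/2) = 0.03993·1.87e+04·1731 = 1.292e+06 Pa.
Q = V·A = 1.96·0.004852 = 0.00951 m³/s.
Pumping power P = QΔP = 0.00951·1.292e+06 = 12290 W = 12.3 kW.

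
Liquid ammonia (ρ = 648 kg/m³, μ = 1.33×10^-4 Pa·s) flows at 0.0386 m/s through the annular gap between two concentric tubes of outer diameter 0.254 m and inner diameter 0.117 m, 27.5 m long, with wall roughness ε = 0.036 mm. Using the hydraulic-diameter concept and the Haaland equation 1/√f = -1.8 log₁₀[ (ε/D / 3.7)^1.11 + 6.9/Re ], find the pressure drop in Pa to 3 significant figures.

ΔP ≈ 2.40 Pa

Hydraulic diameter D_h = 4A/P = D_o - D_i = 0.254 - 0.117 = 0.137 m.
Re = ρVD_h/μ = 648·0.0386·0.137/0.000133 = 2.577e+04.
ε/D_h = 3.6e-05/0.137 = 0.000263; Haaland gives 1/√f = -1.8 log₁₀[2.48e-05+0.000268] = 6.361, so f = 0.02472.
ΔP = f(L/D_h)(ρV²/2) = 0.02472·27.5/0.137·0.4827 = 2.395 Pa.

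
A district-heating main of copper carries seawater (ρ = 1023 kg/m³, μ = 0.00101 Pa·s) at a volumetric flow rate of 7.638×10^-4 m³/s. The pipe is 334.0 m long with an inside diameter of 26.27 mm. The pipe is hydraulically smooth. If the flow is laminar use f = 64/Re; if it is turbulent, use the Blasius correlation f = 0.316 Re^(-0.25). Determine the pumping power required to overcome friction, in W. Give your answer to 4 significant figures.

P ≈ 224.0 W

Cross-sectional area A = πD²/4 = π(0.02627)²/4 = 0.000542 m²; mean velocity V = Q/A = 0.0007638/0.000542 = 1.409 m/s.
Reynolds number Re = ρVD/μ = 1023 · 1.409 · 0.02627 / 0.00101 = 3.75e+04.
Re > 4000 → turbulent. Smooth-pipe (Blasius): f = 0.316 Re^(-0.25) = 0.316/(3.75e+04)^0.25 = 0.02271.
Darcy-Weisbach: ΔP = f(L/D)(ρV²/2) = 0.02271·(334/0.02627)·(1023·1.409²/2) = 0.02271·1.271e+04·1016 = 2.933e+05 Pa.
Pumping power P = QΔP = 0.0007638·2.933e+05 = 224.00 W = 224.0 W.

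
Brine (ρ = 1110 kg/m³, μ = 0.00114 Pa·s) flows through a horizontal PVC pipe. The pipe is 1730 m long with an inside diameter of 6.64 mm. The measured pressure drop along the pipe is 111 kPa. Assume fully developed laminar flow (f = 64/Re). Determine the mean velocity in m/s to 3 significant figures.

V ≈ 0.0775 m/s

For laminar flow, f = 64/Re with Re = ρVD/μ, so Darcy-Weisbach reduces to ΔP = 32μLV/D². Solving for V: V = ΔP·D²/(32μL) = 1.11e+05·(0.00664)²/(32·0.00114·1730) = 0.07755 m/s.
Check: Re = ρVD/μ = 1110·0.07755·0.00664/0.00114 = 501.4 < 2300, so the laminar assumption holds.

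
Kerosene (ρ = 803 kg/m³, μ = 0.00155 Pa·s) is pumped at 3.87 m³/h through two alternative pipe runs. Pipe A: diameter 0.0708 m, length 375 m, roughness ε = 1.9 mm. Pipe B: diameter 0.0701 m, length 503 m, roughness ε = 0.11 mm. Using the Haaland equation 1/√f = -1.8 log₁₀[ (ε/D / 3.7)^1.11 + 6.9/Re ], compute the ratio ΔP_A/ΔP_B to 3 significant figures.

ΔP_A/ΔP_B ≈ 1.25

Pipe A: V = Q/A = 0.001075/0.003937 = 0.2731 m/s; Re = 1.002e+04; ε/D = 0.0268; Haaland → f = 0.05788; ΔP_A = f(L/D)(ρV²/2) = 9178 Pa.
Pipe B: V = Q/A = 0.001075/0.003859 = 0.2785 m/s; Re = 1.012e+04; ε/D = 0.00157; Haaland → f = 0.03287; ΔP_B = f(L/D)(ρV²/2) = 7347 Pa.
ΔP_A/ΔP_B = 9178/7347 = 1.25.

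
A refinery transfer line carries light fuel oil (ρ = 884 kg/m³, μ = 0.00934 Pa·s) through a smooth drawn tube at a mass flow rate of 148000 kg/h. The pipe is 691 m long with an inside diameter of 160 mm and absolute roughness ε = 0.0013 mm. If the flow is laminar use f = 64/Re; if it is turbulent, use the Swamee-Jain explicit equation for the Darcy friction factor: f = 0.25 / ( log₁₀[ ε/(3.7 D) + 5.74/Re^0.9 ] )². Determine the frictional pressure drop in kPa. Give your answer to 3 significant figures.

ṁ = 148000 kg/h = 148000/3600 = 41.11 kg/s.
A = πD²/4 = π(0.16)²/4 = 0.02011 m²; mean velocity V = ṁ/(ρA) = 41.11/(884 · 0.02011) = 2.313 m/s.
Reynolds number Re = ρVD/μ = 884 · 2.313 · 0.16 / 0.00934 = 3.503e+04.
Re > 4000 → turbulent. Relative roughness ε/D = 1.3e-06/0.16 = 8.12e-06. Swamee-Jain: f = 0.25/(log₁₀[8.12e-06/3.7 + 5.74/3.503e+04^0.9])² = 0.25/(log₁₀[2.2e-06 + 0.000467])² = 0.25/(-3.329)² = 0.02256.
Darcy-Weisbach: ΔP = f(L/D)(ρV²/2) = 0.02256·(691/0.16)·(884·2.313²/2) = 0.02256·4319·2365 = 2.304e+05 Pa.
ΔP = 2.304e+05 Pa = 230 kPa.

ΔP ≈ 230 kPa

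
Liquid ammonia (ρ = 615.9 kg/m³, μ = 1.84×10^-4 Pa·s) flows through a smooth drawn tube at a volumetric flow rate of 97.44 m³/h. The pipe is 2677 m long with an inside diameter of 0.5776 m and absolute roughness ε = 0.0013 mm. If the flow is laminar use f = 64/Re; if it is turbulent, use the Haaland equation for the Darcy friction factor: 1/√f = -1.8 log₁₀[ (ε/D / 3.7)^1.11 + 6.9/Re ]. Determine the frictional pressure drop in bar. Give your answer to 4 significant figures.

Q = 97.44 m³/h = 97.44/3600 = 0.02707 m³/s.
Cross-sectional area A = πD²/4 = π(0.5776)²/4 = 0.262 m²; mean velocity V = Q/A = 0.02707/0.262 = 0.1033 m/s.
Reynolds number Re = ρVD/μ = 615.9 · 0.1033 · 0.5776 / 0.000184 = 1.997e+05.
Re > 4000 → turbulent. Relative roughness ε/D = 1.3e-06/0.5776 = 2.25e-06. Haaland: 1/√f = -1.8 log₁₀[(2.25e-06/3.7)^1.11 + 6.9/1.997e+05] = -1.8 log₁₀[1.26e-07 + 3.45e-05] = 8.028, so f = 0.01552.
Darcy-Weisbach: ΔP = f(L/D)(ρV²/2) = 0.01552·(2677/0.5776)·(615.9·0.1033²/2) = 0.01552·4635·3.286 = 236.3 Pa.
ΔP = 236.3 Pa = 0.002363 bar.

ΔP ≈ 0.002363 bar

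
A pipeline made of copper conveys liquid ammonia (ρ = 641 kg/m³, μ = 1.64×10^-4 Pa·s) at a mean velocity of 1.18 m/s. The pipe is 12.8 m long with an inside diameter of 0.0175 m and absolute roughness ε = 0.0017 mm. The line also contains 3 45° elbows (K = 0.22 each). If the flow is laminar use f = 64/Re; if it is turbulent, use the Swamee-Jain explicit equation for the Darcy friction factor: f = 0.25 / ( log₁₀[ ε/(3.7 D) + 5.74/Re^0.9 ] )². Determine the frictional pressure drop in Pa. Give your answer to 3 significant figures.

ΔP ≈ 6560 Pa

Reynolds number Re = ρVD/μ = 641 · 1.18 · 0.0175 / 0.000164 = 8.071e+04.
Re > 4000 → turbulent. Relative roughness ε/D = 1.7e-06/0.0175 = 9.71e-05. Swamee-Jain: f = 0.25/(log₁₀[9.71e-05/3.7 + 5.74/8.071e+04^0.9])² = 0.25/(log₁₀[2.63e-05 + 0.00022])² = 0.25/(-3.608)² = 0.0192.
Total minor-loss coefficient ΣK = 3·0.22 = 0.66.
ΔP = [f·L/D + ΣK]·(ρV²/2) = [0.0192·12.8/0.0175 + 0.66]·(641·1.18²/2) = [14.04 + 0.66]·446.3 = 6562 Pa.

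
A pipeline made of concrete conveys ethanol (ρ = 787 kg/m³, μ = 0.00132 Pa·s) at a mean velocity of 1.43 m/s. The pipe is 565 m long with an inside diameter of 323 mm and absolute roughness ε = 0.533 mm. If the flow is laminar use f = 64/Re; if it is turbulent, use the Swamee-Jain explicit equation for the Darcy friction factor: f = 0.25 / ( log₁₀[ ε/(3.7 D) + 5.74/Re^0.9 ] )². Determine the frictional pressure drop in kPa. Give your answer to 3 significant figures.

Reynolds number Re = ρVD/μ = 787 · 1.43 · 0.323 / 0.00132 = 2.754e+05.
Re > 4000 → turbulent. Relative roughness ε/D = 0.000533/0.323 = 0.00165. Swamee-Jain: f = 0.25/(log₁₀[0.00165/3.7 + 5.74/2.754e+05^0.9])² = 0.25/(log₁₀[0.000446 + 7.29e-05])² = 0.25/(-3.285)² = 0.02317.
Darcy-Weisbach: ΔP = f(L/D)(ρV²/2) = 0.02317·(565/0.323)·(787·1.43²/2) = 0.02317·1749·804.7 = 3.261e+04 Pa.
ΔP = 3.261e+04 Pa = 32.6 kPa.

ΔP ≈ 32.6 kPa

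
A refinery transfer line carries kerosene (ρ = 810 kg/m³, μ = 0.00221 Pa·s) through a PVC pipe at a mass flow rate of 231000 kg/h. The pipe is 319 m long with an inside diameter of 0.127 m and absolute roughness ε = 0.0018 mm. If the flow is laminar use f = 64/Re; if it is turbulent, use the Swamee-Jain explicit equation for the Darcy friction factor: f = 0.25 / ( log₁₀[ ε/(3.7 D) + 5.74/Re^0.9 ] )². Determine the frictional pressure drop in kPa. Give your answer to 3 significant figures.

ΔP ≈ 582 kPa

ṁ = 231000 kg/h = 231000/3600 = 64.17 kg/s.
A = πD²/4 = π(0.127)²/4 = 0.01267 m²; mean velocity V = ṁ/(ρA) = 64.17/(810 · 0.01267) = 6.254 m/s.
Reynolds number Re = ρVD/μ = 810 · 6.254 · 0.127 / 0.00221 = 2.911e+05.
Re > 4000 → turbulent. Relative roughness ε/D = 1.8e-06/0.127 = 1.42e-05. Swamee-Jain: f = 0.25/(log₁₀[1.42e-05/3.7 + 5.74/2.911e+05^0.9])² = 0.25/(log₁₀[3.83e-06 + 6.94e-05])² = 0.25/(-4.135)² = 0.01462.
Darcy-Weisbach: ΔP = f(L/D)(ρV²/2) = 0.01462·(319/0.127)·(810·6.254²/2) = 0.01462·2512·1.584e+04 = 5.816e+05 Pa.
ΔP = 5.816e+05 Pa = 582 kPa.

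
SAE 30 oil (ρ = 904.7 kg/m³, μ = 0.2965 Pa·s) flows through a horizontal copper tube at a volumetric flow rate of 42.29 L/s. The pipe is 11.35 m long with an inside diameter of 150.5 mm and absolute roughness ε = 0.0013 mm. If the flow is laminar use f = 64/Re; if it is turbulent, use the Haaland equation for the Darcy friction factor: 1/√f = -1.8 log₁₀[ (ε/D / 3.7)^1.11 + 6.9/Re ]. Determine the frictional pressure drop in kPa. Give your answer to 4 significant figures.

Q = 42.29 L/s = 42.29/1000 = 0.04229 m³/s.
Cross-sectional area A = πD²/4 = π(0.1505)²/4 = 0.01779 m²; mean velocity V = Q/A = 0.04229/0.01779 = 2.377 m/s.
Reynolds number Re = ρVD/μ = 904.7 · 2.377 · 0.1505 / 0.296 = 1092.
Re < 2300 → laminar flow, so f = 64/Re = 64/1092 = 0.05863 (the turbulent correlation is not needed).
Darcy-Weisbach: ΔP = f(L/D)(ρV²/2) = 0.05863·(11.35/0.1505)·(904.7·2.377²/2) = 0.05863·75.42·2556 = 1.13e+04 Pa.
ΔP = 1.13e+04 Pa = 11.30 kPa.

ΔP ≈ 11.30 kPa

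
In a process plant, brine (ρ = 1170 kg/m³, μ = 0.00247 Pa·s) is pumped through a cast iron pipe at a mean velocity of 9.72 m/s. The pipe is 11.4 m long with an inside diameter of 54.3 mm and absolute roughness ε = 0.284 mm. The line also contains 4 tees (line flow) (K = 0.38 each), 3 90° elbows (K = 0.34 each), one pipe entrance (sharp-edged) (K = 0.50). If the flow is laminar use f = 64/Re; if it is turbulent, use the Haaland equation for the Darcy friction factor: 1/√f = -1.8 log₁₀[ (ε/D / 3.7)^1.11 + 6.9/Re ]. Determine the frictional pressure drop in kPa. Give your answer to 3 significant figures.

Reynolds number Re = ρVD/μ = 1170 · 9.72 · 0.0543 / 0.00247 = 2.5e+05.
Re > 4000 → turbulent. Relative roughness ε/D = 0.000284/0.0543 = 0.00523. Haaland: 1/√f = -1.8 log₁₀[(0.00523/3.7)^1.11 + 6.9/2.5e+05] = -1.8 log₁₀[0.000687 + 2.76e-05] = 5.663, so f = 0.03118.
Total minor-loss coefficient ΣK = 4·0.38 + 3·0.34 + 1·0.5 = 3.04.
ΔP = [f·L/D + ΣK]·(ρV²/2) = [0.03118·11.4/0.0543 + 3.04]·(1170·9.72²/2) = [6.547 + 3.04]·5.527e+04 = 5.299e+05 Pa.
ΔP = 5.299e+05 Pa = 530 kPa.

ΔP ≈ 530 kPa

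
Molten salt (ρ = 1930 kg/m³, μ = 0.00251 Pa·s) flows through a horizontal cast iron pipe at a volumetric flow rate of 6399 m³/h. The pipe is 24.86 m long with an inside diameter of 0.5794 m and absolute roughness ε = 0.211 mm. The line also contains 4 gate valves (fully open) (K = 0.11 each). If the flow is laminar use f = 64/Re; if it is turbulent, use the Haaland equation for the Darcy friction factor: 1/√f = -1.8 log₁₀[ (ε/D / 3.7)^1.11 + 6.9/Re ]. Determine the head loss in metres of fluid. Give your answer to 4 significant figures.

Q = 6399 m³/h = 6399/3600 = 1.778 m³/s.
Cross-sectional area A = πD²/4 = π(0.5794)²/4 = 0.2637 m²; mean velocity V = Q/A = 1.778/0.2637 = 6.742 m/s.
Reynolds number Re = ρVD/μ = 1930 · 6.742 · 0.5794 / 0.00251 = 3.003e+06.
Re > 4000 → turbulent. Relative roughness ε/D = 0.000211/0.5794 = 0.000364. Haaland: 1/√f = -1.8 log₁₀[(0.000364/3.7)^1.11 + 6.9/3.003e+06] = -1.8 log₁₀[3.57e-05 + 2.3e-06] = 7.957, so f = 0.01579.
Total minor-loss coefficient ΣK = 4·0.11 = 0.44.
ΔP = [f·L/D + ΣK]·(ρV²/2) = [0.01579·24.86/0.5794 + 0.44]·(1930·6.742²/2) = [0.6777 + 0.44]·4.386e+04 = 4.902e+04 Pa.
Head loss h_f = ΔP/(ρg) = 4.902e+04/(1930·9.81) = 2.589 m.

h_f ≈ 2.589 m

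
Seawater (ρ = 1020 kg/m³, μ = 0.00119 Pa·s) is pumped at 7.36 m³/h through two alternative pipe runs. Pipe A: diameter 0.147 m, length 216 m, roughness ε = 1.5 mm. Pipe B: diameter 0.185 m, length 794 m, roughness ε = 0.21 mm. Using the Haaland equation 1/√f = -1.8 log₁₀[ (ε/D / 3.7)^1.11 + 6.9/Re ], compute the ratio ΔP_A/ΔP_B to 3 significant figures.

Pipe A: V = Q/A = 0.002044/0.01697 = 0.1205 m/s; Re = 1.518e+04; ε/D = 0.0102; Haaland → f = 0.04166; ΔP_A = f(L/D)(ρV²/2) = 453 Pa.
Pipe B: V = Q/A = 0.002044/0.02688 = 0.07606 m/s; Re = 1.206e+04; ε/D = 0.00114; Haaland → f = 0.03099; ΔP_B = f(L/D)(ρV²/2) = 392.3 Pa.
ΔP_A/ΔP_B = 453/392.3 = 1.15.

ΔP_A/ΔP_B ≈ 1.15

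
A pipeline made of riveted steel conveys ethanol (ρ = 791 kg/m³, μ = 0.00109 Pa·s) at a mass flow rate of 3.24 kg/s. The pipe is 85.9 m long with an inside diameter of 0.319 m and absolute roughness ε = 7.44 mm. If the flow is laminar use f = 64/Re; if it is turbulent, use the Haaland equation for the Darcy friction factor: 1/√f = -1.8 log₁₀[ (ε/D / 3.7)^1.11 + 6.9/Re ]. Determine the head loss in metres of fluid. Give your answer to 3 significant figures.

h_f ≈ 0.00197 m

A = πD²/4 = π(0.319)²/4 = 0.07992 m²; mean velocity V = ṁ/(ρA) = 3.24/(791 · 0.07992) = 0.05125 m/s.
Reynolds number Re = ρVD/μ = 791 · 0.05125 · 0.319 / 0.00109 = 1.186e+04.
Re > 4000 → turbulent. Relative roughness ε/D = 0.00744/0.319 = 0.0233. Haaland: 1/√f = -1.8 log₁₀[(0.0233/3.7)^1.11 + 6.9/1.186e+04] = -1.8 log₁₀[0.00361 + 0.000582] = 4.28, so f = 0.0546.
Darcy-Weisbach: ΔP = f(L/D)(ρV²/2) = 0.0546·(85.9/0.319)·(791·0.05125²/2) = 0.0546·269.3·1.039 = 15.27 Pa.
Head loss h_f = ΔP/(ρg) = 15.27/(791·9.81) = 0.00197 m.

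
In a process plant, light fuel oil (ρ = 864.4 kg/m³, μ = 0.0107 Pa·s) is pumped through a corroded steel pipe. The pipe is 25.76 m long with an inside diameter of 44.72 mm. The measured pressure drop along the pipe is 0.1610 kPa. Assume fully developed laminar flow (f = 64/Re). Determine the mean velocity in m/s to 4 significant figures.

For laminar flow, f = 64/Re with Re = ρVD/μ, so Darcy-Weisbach reduces to ΔP = 32μLV/D². Solving for V: V = ΔP·D²/(32μL) = 161·(0.04472)²/(32·0.0107·25.76) = 0.0365 m/s.
Check: Re = ρVD/μ = 864.4·0.0365·0.04472/0.0107 = 131.9 < 2300, so the laminar assumption holds.

V ≈ 0.03650 m/s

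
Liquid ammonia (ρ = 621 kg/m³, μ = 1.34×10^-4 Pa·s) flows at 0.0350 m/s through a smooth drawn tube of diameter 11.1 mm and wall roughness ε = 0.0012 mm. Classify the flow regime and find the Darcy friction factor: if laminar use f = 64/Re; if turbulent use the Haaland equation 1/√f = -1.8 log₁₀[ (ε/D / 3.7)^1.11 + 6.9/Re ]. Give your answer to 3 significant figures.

f ≈ 0.0355

Re = ρVD/μ = 621·0.035·0.0111/0.000134 = 1800.
Re < 2300 → laminar, so f = 64/Re = 0.03555 (roughness is irrelevant in laminar flow).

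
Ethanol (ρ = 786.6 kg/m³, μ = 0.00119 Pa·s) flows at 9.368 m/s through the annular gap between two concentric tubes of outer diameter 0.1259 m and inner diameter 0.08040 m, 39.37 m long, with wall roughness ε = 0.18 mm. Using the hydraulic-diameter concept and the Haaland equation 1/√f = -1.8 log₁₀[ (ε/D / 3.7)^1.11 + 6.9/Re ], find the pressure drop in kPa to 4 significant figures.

ΔP ≈ 858.3 kPa

Hydraulic diameter D_h = 4A/P = D_o - D_i = 0.1259 - 0.0804 = 0.0455 m.
Re = ρVD_h/μ = 786.6·9.368·0.0455/0.00119 = 2.818e+05.
ε/D_h = 0.00018/0.0455 = 0.00396; Haaland gives 1/√f = -1.8 log₁₀[0.000504+2.45e-05] = 5.899, so f = 0.02874.
ΔP = f(L/D_h)(ρV²/2) = 0.02874·39.37/0.0455·3.452e+04 = 8.583e+05 Pa.
ΔP = 858.3 kPa.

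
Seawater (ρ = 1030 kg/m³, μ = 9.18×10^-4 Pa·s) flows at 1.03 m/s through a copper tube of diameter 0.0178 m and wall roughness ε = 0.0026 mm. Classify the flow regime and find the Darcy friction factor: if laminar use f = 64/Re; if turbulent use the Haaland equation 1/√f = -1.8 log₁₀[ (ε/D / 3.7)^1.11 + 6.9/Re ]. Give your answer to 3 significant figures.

f ≈ 0.0258

Re = ρVD/μ = 1030·1.03·0.0178/0.000918 = 2.057e+04.
Re > 4000 → turbulent. ε/D = 2.6e-06/0.0178 = 0.000146; Haaland: 1/√f = -1.8 log₁₀[1.29e-05 + 0.000335] = 6.224, so f = 0.02581.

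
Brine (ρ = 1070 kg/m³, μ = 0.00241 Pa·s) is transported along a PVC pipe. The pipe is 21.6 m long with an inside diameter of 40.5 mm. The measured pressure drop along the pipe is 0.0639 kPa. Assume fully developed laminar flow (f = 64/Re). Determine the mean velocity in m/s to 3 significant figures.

For laminar flow, f = 64/Re with Re = ρVD/μ, so Darcy-Weisbach reduces to ΔP = 32μLV/D². Solving for V: V = ΔP·D²/(32μL) = 63.9·(0.0405)²/(32·0.00241·21.6) = 0.06292 m/s.
Check: Re = ρVD/μ = 1070·0.06292·0.0405/0.00241 = 1131 < 2300, so the laminar assumption holds.

V ≈ 0.0629 m/s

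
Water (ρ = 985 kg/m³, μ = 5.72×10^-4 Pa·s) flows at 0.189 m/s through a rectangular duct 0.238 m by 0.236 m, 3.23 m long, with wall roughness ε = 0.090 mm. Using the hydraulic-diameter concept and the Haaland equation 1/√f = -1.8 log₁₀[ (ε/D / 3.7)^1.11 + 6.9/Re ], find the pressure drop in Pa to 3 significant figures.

Hydraulic diameter D_h = 4A/P = 4·(0.238·0.236)/(2·(0.238+0.236)) = 0.2247/0.948 = 0.237 m.
Re = ρVD_h/μ = 985·0.189·0.237/0.000572 = 7.713e+04.
ε/D_h = 9e-05/0.237 = 0.00038; Haaland gives 1/√f = -1.8 log₁₀[3.74e-05+8.95e-05] = 7.014, so f = 0.02033.
ΔP = f(L/D_h)(ρV²/2) = 0.02033·3.23/0.237·17.59 = 4.873 Pa.

ΔP ≈ 4.87 Pa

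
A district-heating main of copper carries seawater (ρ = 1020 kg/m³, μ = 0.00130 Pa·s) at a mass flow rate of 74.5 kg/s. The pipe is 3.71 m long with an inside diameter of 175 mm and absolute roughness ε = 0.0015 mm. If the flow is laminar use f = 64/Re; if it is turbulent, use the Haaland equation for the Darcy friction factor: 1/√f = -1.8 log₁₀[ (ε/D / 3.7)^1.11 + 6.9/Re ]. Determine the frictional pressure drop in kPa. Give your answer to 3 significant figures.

ΔP ≈ 1.35 kPa

A = πD²/4 = π(0.175)²/4 = 0.02405 m²; mean velocity V = ṁ/(ρA) = 74.5/(1020 · 0.02405) = 3.037 m/s.
Reynolds number Re = ρVD/μ = 1020 · 3.037 · 0.175 / 0.0013 = 4.17e+05.
Re > 4000 → turbulent. Relative roughness ε/D = 1.5e-06/0.175 = 8.57e-06. Haaland: 1/√f = -1.8 log₁₀[(8.57e-06/3.7)^1.11 + 6.9/4.17e+05] = -1.8 log₁₀[5.56e-07 + 1.65e-05] = 8.58, so f = 0.01358.
Darcy-Weisbach: ΔP = f(L/D)(ρV²/2) = 0.01358·(3.71/0.175)·(1020·3.037²/2) = 0.01358·21.2·4703 = 1354 Pa.
ΔP = 1354 Pa = 1.35 kPa.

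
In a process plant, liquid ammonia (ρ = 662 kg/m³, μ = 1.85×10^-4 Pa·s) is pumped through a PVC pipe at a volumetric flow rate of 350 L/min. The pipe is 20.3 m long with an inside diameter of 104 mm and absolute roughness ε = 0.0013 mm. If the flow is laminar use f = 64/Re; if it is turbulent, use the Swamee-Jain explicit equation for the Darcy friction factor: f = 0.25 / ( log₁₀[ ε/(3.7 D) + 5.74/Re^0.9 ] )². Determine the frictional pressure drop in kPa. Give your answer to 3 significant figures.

Q = 350 L/min = 350/60000 = 0.005833 m³/s.
Cross-sectional area A = πD²/4 = π(0.104)²/4 = 0.008495 m²; mean velocity V = Q/A = 0.005833/0.008495 = 0.6867 m/s.
Reynolds number Re = ρVD/μ = 662 · 0.6867 · 0.104 / 0.000185 = 2.556e+05.
Re > 4000 → turbulent. Relative roughness ε/D = 1.3e-06/0.104 = 1.25e-05. Swamee-Jain: f = 0.25/(log₁₀[1.25e-05/3.7 + 5.74/2.556e+05^0.9])² = 0.25/(log₁₀[3.38e-06 + 7.8e-05])² = 0.25/(-4.089)² = 0.01495.
Darcy-Weisbach: ΔP = f(L/D)(ρV²/2) = 0.01495·(20.3/0.104)·(662·0.6867²/2) = 0.01495·195.2·156.1 = 455.4 Pa.
ΔP = 455.4 Pa = 0.455 kPa.

ΔP ≈ 0.455 kPa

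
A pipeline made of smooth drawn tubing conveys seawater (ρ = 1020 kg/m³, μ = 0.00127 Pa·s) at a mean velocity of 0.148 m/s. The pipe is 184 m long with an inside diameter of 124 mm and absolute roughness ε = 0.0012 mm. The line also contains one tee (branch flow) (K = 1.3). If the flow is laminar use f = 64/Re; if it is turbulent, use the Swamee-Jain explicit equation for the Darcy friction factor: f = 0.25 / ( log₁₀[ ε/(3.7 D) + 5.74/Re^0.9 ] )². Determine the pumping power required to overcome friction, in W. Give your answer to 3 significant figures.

Reynolds number Re = ρVD/μ = 1020 · 0.148 · 0.124 / 0.00127 = 1.474e+04.
Re > 4000 → turbulent. Relative roughness ε/D = 1.2e-06/0.124 = 9.68e-06. Swamee-Jain: f = 0.25/(log₁₀[9.68e-06/3.7 + 5.74/1.474e+04^0.9])² = 0.25/(log₁₀[2.62e-06 + 0.00102])² = 0.25/(-2.992)² = 0.02793.
Total minor-loss coefficient ΣK = 1·1.3 = 1.3.
ΔP = [f·L/D + ΣK]·(ρV²/2) = [0.02793·184/0.124 + 1.3]·(1020·0.148²/2) = [41.45 + 1.3]·11.17 = 477.6 Pa.
Q = V·A = 0.148·0.01208 = 0.001787 m³/s.
Pumping power P = QΔP = 0.001787·477.6 = 0.8535 W = 0.854 W.

P ≈ 0.854 W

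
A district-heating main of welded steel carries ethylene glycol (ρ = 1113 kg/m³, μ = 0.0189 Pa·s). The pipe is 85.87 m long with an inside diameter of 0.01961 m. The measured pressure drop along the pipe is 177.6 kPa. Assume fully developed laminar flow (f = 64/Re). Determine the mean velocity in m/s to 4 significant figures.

For laminar flow, f = 64/Re with Re = ρVD/μ, so Darcy-Weisbach reduces to ΔP = 32μLV/D². Solving for V: V = ΔP·D²/(32μL) = 1.776e+05·(0.01961)²/(32·0.0189·85.87) = 1.315 m/s.
Check: Re = ρVD/μ = 1113·1.315·0.01961/0.0189 = 1519 < 2300, so the laminar assumption holds.

V ≈ 1.315 m/s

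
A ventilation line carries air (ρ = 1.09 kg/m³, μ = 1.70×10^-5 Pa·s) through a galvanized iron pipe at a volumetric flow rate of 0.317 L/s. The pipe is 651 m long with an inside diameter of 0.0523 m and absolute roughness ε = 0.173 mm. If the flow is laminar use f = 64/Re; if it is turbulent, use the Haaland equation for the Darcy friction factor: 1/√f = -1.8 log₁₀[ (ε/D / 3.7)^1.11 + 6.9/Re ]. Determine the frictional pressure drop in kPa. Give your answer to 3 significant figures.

ΔP ≈ 0.0191 kPa

Q = 0.317 L/s = 0.317/1000 = 0.000317 m³/s.
Cross-sectional area A = πD²/4 = π(0.0523)²/4 = 0.002148 m²; mean velocity V = Q/A = 0.000317/0.002148 = 0.1476 m/s.
Reynolds number Re = ρVD/μ = 1.09 · 0.1476 · 0.0523 / 1.7e-05 = 494.8.
Re < 2300 → laminar flow, so f = 64/Re = 64/494.8 = 0.1293 (the turbulent correlation is not needed).
Darcy-Weisbach: ΔP = f(L/D)(ρV²/2) = 0.1293·(651/0.0523)·(1.09·0.1476²/2) = 0.1293·1.245e+04·0.01187 = 19.1 Pa.
ΔP = 19.1 Pa = 0.0191 kPa.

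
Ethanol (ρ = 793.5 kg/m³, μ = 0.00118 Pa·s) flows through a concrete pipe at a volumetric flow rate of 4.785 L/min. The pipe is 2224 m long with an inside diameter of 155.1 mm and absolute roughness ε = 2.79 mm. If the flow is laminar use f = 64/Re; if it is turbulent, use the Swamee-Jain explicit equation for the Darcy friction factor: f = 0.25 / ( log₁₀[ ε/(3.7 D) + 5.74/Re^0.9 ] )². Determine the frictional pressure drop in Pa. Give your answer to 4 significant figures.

ΔP ≈ 14.74 Pa

Q = 4.785 L/min = 4.785/60000 = 7.975e-05 m³/s.
Cross-sectional area A = πD²/4 = π(0.1551)²/4 = 0.01889 m²; mean velocity V = Q/A = 7.975e-05/0.01889 = 0.004221 m/s.
Reynolds number Re = ρVD/μ = 793.5 · 0.004221 · 0.1551 / 0.00118 = 440.2.
Re < 2300 → laminar flow, so f = 64/Re = 64/440.2 = 0.1454 (the turbulent correlation is not needed).
Darcy-Weisbach: ΔP = f(L/D)(ρV²/2) = 0.1454·(2224/0.1551)·(793.5·0.004221²/2) = 0.1454·1.434e+04·0.007069 = 14.74 Pa.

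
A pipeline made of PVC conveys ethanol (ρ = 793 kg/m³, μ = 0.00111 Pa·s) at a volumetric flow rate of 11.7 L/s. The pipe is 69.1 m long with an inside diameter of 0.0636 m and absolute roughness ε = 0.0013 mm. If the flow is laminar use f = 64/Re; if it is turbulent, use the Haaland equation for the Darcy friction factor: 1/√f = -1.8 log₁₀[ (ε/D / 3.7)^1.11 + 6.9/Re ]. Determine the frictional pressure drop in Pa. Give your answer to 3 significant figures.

ΔP ≈ 94400 Pa

Q = 11.7 L/s = 11.7/1000 = 0.0117 m³/s.
Cross-sectional area A = πD²/4 = π(0.0636)²/4 = 0.003177 m²; mean velocity V = Q/A = 0.0117/0.003177 = 3.683 m/s.
Reynolds number Re = ρVD/μ = 793 · 3.683 · 0.0636 / 0.00111 = 1.673e+05.
Re > 4000 → turbulent. Relative roughness ε/D = 1.3e-06/0.0636 = 2.04e-05. Haaland: 1/√f = -1.8 log₁₀[(2.04e-05/3.7)^1.11 + 6.9/1.673e+05] = -1.8 log₁₀[1.46e-06 + 4.12e-05] = 7.865, so f = 0.01616.
Darcy-Weisbach: ΔP = f(L/D)(ρV²/2) = 0.01616·(69.1/0.0636)·(793·3.683²/2) = 0.01616·1086·5378 = 9.445e+04 Pa.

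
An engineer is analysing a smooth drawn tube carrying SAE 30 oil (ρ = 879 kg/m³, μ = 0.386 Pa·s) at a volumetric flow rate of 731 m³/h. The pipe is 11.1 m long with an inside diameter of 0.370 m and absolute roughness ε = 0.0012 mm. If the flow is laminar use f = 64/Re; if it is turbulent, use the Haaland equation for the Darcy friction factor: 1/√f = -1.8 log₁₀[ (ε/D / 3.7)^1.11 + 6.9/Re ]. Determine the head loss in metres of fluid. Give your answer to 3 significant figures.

Q = 731 m³/h = 731/3600 = 0.2031 m³/s.
Cross-sectional area A = πD²/4 = π(0.37)²/4 = 0.1075 m²; mean velocity V = Q/A = 0.2031/0.1075 = 1.889 m/s.
Reynolds number Re = ρVD/μ = 879 · 1.889 · 0.37 / 0.386 = 1591.
Re < 2300 → laminar flow, so f = 64/Re = 64/1591 = 0.04022 (the turbulent correlation is not needed).
Darcy-Weisbach: ΔP = f(L/D)(ρV²/2) = 0.04022·(11.1/0.37)·(879·1.889²/2) = 0.04022·30·1567 = 1891 Pa.
Head loss h_f = ΔP/(ρg) = 1891/(879·9.81) = 0.219 m.

h_f ≈ 0.219 m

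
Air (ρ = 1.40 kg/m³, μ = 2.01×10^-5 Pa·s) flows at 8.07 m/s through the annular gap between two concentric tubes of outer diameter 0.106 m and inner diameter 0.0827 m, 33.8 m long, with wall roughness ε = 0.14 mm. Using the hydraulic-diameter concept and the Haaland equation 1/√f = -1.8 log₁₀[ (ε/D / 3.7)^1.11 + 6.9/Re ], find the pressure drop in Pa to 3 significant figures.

Hydraulic diameter D_h = 4A/P = D_o - D_i = 0.106 - 0.0827 = 0.0233 m.
Re = ρVD_h/μ = 1.4·8.07·0.0233/2.01e-05 = 1.31e+04.
ε/D_h = 0.00014/0.0233 = 0.00601; Haaland gives 1/√f = -1.8 log₁₀[0.000801+0.000527] = 5.178, so f = 0.03729.
ΔP = f(L/D_h)(ρV²/2) = 0.03729·33.8/0.0233·45.59 = 2466 Pa.

ΔP ≈ 2470 Pa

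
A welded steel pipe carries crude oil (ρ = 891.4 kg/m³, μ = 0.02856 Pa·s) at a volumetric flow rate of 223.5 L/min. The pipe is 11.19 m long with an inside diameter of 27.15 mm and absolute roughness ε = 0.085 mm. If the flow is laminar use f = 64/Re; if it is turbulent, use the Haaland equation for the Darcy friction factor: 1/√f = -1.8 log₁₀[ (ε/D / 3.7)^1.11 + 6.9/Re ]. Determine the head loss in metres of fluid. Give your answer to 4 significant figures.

Q = 223.5 L/min = 223.5/60000 = 0.003725 m³/s.
Cross-sectional area A = πD²/4 = π(0.02715)²/4 = 0.0005789 m²; mean velocity V = Q/A = 0.003725/0.0005789 = 6.434 m/s.
Reynolds number Re = ρVD/μ = 891.4 · 6.434 · 0.02715 / 0.0286 = 5452.
Re > 4000 → turbulent. Relative roughness ε/D = 8.5e-05/0.02715 = 0.00313. Haaland: 1/√f = -1.8 log₁₀[(0.00313/3.7)^1.11 + 6.9/5452] = -1.8 log₁₀[0.000389 + 0.00127] = 5.007, so f = 0.03989.
Darcy-Weisbach: ΔP = f(L/D)(ρV²/2) = 0.03989·(11.19/0.02715)·(891.4·6.434²/2) = 0.03989·412.2·1.845e+04 = 3.034e+05 Pa.
Head loss h_f = ΔP/(ρg) = 3.034e+05/(891.4·9.81) = 34.70 m.

h_f ≈ 34.70 m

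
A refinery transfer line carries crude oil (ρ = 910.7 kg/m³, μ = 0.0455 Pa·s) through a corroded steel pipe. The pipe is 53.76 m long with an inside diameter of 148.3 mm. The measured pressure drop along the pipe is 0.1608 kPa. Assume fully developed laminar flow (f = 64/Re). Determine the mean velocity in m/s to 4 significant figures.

For laminar flow, f = 64/Re with Re = ρVD/μ, so Darcy-Weisbach reduces to ΔP = 32μLV/D². Solving for V: V = ΔP·D²/(32μL) = 160.8·(0.1483)²/(32·0.0455·53.76) = 0.04518 m/s.
Check: Re = ρVD/μ = 910.7·0.04518·0.1483/0.0455 = 134.1 < 2300, so the laminar assumption holds.

V ≈ 0.04518 m/s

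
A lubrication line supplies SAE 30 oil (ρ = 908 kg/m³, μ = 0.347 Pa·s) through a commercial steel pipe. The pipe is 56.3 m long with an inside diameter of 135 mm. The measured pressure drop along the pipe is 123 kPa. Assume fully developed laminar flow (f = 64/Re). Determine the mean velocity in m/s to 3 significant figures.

For laminar flow, f = 64/Re with Re = ρVD/μ, so Darcy-Weisbach reduces to ΔP = 32μLV/D². Solving for V: V = ΔP·D²/(32μL) = 1.23e+05·(0.135)²/(32·0.347·56.3) = 3.586 m/s.
Check: Re = ρVD/μ = 908·3.586·0.135/0.347 = 1267 < 2300, so the laminar assumption holds.

V ≈ 3.59 m/s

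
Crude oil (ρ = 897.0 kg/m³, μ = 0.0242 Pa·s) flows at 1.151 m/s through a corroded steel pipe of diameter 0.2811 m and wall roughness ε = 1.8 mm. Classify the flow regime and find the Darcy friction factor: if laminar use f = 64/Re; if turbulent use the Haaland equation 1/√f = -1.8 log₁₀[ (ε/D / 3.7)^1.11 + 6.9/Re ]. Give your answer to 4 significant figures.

f ≈ 0.03818

Re = ρVD/μ = 897·1.151·0.2811/0.0242 = 1.199e+04.
Re > 4000 → turbulent. ε/D = 0.0018/0.2811 = 0.0064; Haaland: 1/√f = -1.8 log₁₀[0.00086 + 0.000575] = 5.118, so f = 0.03818.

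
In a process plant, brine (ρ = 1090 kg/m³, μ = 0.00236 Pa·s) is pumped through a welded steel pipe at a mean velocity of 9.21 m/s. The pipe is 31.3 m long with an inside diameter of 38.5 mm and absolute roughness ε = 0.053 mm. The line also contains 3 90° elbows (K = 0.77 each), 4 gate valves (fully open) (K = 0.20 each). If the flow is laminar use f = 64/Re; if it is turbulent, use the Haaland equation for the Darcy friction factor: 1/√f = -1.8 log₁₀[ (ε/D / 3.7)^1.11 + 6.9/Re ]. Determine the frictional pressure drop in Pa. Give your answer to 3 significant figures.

ΔP ≈ 990000 Pa

Reynolds number Re = ρVD/μ = 1090 · 9.21 · 0.0385 / 0.00236 = 1.638e+05.
Re > 4000 → turbulent. Relative roughness ε/D = 5.3e-05/0.0385 = 0.00138. Haaland: 1/√f = -1.8 log₁₀[(0.00138/3.7)^1.11 + 6.9/1.638e+05] = -1.8 log₁₀[0.000156 + 4.21e-05] = 6.665, so f = 0.02251.
Total minor-loss coefficient ΣK = 3·0.77 + 4·0.2 = 3.11.
ΔP = [f·L/D + ΣK]·(ρV²/2) = [0.02251·31.3/0.0385 + 3.11]·(1090·9.21²/2) = [18.3 + 3.11]·4.623e+04 = 9.898e+05 Pa.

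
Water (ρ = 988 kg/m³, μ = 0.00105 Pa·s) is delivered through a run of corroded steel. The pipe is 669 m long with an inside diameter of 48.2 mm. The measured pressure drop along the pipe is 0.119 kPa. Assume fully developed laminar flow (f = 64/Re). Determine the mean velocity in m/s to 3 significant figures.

V ≈ 0.0123 m/s

For laminar flow, f = 64/Re with Re = ρVD/μ, so Darcy-Weisbach reduces to ΔP = 32μLV/D². Solving for V: V = ΔP·D²/(32μL) = 119·(0.0482)²/(32·0.00105·669) = 0.0123 m/s.
Check: Re = ρVD/μ = 988·0.0123·0.0482/0.00105 = 557.8 < 2300, so the laminar assumption holds.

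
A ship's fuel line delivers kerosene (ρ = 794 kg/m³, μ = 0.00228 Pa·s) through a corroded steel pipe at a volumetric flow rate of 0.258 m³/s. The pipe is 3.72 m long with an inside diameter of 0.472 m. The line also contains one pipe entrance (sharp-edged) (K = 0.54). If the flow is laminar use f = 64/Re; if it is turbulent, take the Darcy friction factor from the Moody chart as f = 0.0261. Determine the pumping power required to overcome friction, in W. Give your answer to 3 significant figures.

P ≈ 166 W

Cross-sectional area A = πD²/4 = π(0.472)²/4 = 0.175 m²; mean velocity V = Q/A = 0.258/0.175 = 1.475 m/s.
Reynolds number Re = ρVD/μ = 794 · 1.475 · 0.472 / 0.00228 = 2.424e+05.
Re > 4000 → turbulent; use the Moody-chart value f = 0.0261.
Total minor-loss coefficient ΣK = 1·0.54 = 0.54.
ΔP = [f·L/D + ΣK]·(ρV²/2) = [0.0261·3.72/0.472 + 0.54]·(794·1.475²/2) = [0.2057 + 0.54]·863.1 = 643.6 Pa.
Pumping power P = QΔP = 0.258·643.6 = 166.1 W = 166 W.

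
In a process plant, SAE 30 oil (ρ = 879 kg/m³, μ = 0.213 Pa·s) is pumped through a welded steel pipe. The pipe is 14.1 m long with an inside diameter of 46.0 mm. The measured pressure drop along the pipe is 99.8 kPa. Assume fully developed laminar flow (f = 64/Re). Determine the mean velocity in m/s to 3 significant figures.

For laminar flow, f = 64/Re with Re = ρVD/μ, so Darcy-Weisbach reduces to ΔP = 32μLV/D². Solving for V: V = ΔP·D²/(32μL) = 9.98e+04·(0.046)²/(32·0.213·14.1) = 2.197 m/s.
Check: Re = ρVD/μ = 879·2.197·0.046/0.213 = 417.1 < 2300, so the laminar assumption holds.

V ≈ 2.20 m/s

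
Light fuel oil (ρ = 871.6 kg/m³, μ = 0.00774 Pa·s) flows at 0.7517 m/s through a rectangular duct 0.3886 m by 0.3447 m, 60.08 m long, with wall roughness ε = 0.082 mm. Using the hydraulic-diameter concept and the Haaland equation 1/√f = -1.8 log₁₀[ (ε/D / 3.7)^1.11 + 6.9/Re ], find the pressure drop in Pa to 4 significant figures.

ΔP ≈ 957.7 Pa

Hydraulic diameter D_h = 4A/P = 4·(0.3886·0.3447)/(2·(0.3886+0.3447)) = 0.5358/1.467 = 0.3653 m.
Re = ρVD_h/μ = 871.6·0.7517·0.3653/0.00774 = 3.093e+04.
ε/D_h = 8.2e-05/0.3653 = 0.000224; Haaland gives 1/√f = -1.8 log₁₀[2.08e-05+0.000223] = 6.503, so f = 0.02365.
ΔP = f(L/D_h)(ρV²/2) = 0.02365·60.08/0.3653·246.3 = 957.7 Pa.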